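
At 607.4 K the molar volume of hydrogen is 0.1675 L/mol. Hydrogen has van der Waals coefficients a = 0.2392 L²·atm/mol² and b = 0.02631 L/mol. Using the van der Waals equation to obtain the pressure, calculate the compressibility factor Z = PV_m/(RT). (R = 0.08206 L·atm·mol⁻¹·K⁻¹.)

Z ≈ 1.158

P = RT/(V_m − b) − a/V_m² = (0.08206)(607.4)/(0.1675 − 0.02631) − 0.2392/(0.1675)²
  = 49.843/0.14119 − 8.5257 = 353.02 − 8.5257 = 344.49 atm
Z = PV_m/(RT) = (344.49)(0.1675)/((0.08206)(607.4)) = 57.702/49.843 = 1.158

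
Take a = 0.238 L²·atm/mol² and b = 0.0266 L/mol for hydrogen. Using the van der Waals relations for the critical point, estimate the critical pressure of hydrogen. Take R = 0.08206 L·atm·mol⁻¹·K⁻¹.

P_c ≈ 12.46 atm

For a van der Waals gas, P_c = a/(27b²).
P_c = 0.238/(27×(0.0266)²) = 0.238/0.019104 = 12.46 atm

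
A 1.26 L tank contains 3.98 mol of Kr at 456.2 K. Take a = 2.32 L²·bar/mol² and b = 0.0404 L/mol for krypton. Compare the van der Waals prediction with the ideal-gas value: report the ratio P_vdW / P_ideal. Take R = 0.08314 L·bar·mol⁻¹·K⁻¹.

Ideal: P_ideal = nRT/V = (3.98)(0.08314)(456.2)/1.26 = 119.806 bar
vdW: P = nRT/(V − nb) − a n²/V² = 150.955/1.09921 − 36.7497/1.58760 = 137.330 − 23.1480 = 114.182 bar
Ratio = 114.182/119.806 = 0.9531

P_vdW / P_ideal ≈ 0.9531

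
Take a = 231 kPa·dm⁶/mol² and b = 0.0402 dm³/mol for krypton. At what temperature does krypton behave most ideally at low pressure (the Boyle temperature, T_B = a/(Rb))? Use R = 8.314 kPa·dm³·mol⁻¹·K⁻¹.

For a van der Waals gas the second virial coefficient B₂ = b − a/(RT) vanishes at T_B = a/(Rb).
T_B = 231/(8.314×0.0402) = 231/0.33422 = 691.2 K

T_B ≈ 691.2 K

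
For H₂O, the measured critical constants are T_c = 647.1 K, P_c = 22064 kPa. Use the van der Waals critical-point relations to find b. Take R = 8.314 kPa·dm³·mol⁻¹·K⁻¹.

b ≈ 0.03048 dm³/mol

From T_c = 8a/(27Rb) and P_c = a/(27b²): b = R T_c/(8 P_c).
b = (8.314)(647.1)/(8×22064) = 5380.0/176512 = 0.03048 dm³/mol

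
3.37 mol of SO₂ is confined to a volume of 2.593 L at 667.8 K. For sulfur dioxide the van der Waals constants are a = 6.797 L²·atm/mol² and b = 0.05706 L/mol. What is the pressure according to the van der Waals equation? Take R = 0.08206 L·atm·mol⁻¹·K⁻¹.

P = nRT/(V − nb) − a n²/V²
nRT/(V − nb) = (3.37)(0.08206)(667.8)/(2.593 − 3.37×0.05706) = 184.67/2.4007 = 76.923 atm
a n²/V² = (6.797)(3.37)²/(2.593)² = 11.481 atm
P = 76.923 − 11.481 = 65.44 atm

P ≈ 65.44 atm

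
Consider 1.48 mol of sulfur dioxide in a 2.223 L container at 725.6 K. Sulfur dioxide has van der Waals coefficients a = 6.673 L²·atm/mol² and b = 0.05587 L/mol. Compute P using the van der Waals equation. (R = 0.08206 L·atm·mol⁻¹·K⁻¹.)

P ≈ 38.22 atm

P = nRT/(V − nb) − a n²/V²
nRT/(V − nb) = (1.48)(0.08206)(725.6)/(2.223 − 1.48×0.05587) = 88.123/2.1403 = 41.173 atm
a n²/V² = (6.673)(1.48)²/(2.223)² = 2.9578 atm
P = 41.173 − 2.9578 = 38.22 atm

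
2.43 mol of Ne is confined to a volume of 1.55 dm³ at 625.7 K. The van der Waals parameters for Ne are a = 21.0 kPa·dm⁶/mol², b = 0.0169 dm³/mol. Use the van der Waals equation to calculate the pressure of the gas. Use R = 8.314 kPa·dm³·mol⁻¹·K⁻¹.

P = nRT/(V − nb) − a n²/V²
nRT/(V − nb) = (2.43)(8.314)(625.7)/(1.55 − 2.43×0.0169) = 12641/1.5089 = 8377.6 kPa
a n²/V² = (21.0)(2.43)²/(1.55)² = 51.614 kPa
P = 8377.6 − 51.614 = 8326 kPa

P ≈ 8326 kPa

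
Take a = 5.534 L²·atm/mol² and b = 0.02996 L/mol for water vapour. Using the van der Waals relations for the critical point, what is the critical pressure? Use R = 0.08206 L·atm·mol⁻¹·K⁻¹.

P_c ≈ 228.3 atm

For a van der Waals gas, P_c = a/(27b²).
P_c = 5.534/(27×(0.02996)²) = 5.534/0.024235 = 228.3 atm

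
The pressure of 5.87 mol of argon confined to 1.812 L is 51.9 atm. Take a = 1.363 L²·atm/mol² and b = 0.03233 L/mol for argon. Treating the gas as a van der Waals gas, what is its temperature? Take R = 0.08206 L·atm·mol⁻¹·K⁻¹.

T = (P + a n²/V²)(V − nb)/(nR)
P + a n²/V² = 51.9 + (1.363)(5.87)²/(1.812)² = 66.204 atm
V − nb = 1.812 − (5.87)(0.03233) = 1.6222 L
T = (66.204)(1.6222)/((5.87)(0.08206)) = 223.0 K

T ≈ 223.0 K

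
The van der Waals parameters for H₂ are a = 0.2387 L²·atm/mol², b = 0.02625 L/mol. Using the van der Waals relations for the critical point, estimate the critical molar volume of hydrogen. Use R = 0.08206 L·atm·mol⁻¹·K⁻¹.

V_m,c ≈ 0.07875 L/mol

For a van der Waals gas, V_m,c = 3b.
V_m,c = 3×0.02625 = 0.07875 L/mol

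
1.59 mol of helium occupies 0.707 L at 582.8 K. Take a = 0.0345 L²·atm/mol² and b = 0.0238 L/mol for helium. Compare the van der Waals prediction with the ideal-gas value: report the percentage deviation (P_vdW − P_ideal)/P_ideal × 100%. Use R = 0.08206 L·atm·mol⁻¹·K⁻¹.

Ideal: P_ideal = nRT/V = (1.59)(0.08206)(582.8)/0.707 = 107.555 atm
vdW: P = nRT/(V − nb) − a n²/V² = 76.0411/0.669158 − 0.0872195/0.499849 = 113.637 − 0.174492 = 113.463 atm
% deviation = (113.463 − 107.555)/107.555 × 100% = 5.49%

5.49 %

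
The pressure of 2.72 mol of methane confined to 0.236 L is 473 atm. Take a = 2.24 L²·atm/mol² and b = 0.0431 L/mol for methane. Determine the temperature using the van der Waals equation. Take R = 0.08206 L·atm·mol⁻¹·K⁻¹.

T = (P + a n²/V²)(V − nb)/(nR)
P + a n²/V² = 473 + (2.24)(2.72)²/(0.236)² = 770.55 atm
V − nb = 0.236 − (2.72)(0.0431) = 0.11877 L
T = (770.55)(0.11877)/((2.72)(0.08206)) = 410.0 K

T ≈ 410.0 K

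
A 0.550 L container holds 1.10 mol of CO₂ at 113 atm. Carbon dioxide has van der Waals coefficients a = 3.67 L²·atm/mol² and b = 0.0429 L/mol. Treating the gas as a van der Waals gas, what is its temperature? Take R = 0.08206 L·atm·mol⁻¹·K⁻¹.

T = (P + a n²/V²)(V − nb)/(nR)
P + a n²/V² = 113 + (3.67)(1.10)²/(0.550)² = 127.68 atm
V − nb = 0.550 − (1.10)(0.0429) = 0.50281 L
T = (127.68)(0.50281)/((1.10)(0.08206)) = 711.2 K

T ≈ 711.2 K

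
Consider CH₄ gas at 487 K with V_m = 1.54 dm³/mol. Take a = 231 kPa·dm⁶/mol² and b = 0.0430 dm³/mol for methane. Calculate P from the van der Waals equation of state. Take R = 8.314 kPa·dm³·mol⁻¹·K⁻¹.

P = RT/(V_m − b) − a/V_m²
RT/(V_m − b) = (8.314)(487)/(1.54 − 0.0430) = 4048.9/1.4970 = 2704.7 kPa
a/V_m² = 231/(1.54)² = 97.403 kPa
P = 2704.7 − 97.403 = 2607 kPa

P ≈ 2607 kPa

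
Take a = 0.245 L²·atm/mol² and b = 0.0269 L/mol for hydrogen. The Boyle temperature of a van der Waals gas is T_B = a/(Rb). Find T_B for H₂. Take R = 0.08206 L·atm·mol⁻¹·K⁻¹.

For a van der Waals gas the second virial coefficient B₂ = b − a/(RT) vanishes at T_B = a/(Rb).
T_B = 0.245/(0.08206×0.0269) = 0.245/0.0022074 = 111.0 K

T_B ≈ 111.0 K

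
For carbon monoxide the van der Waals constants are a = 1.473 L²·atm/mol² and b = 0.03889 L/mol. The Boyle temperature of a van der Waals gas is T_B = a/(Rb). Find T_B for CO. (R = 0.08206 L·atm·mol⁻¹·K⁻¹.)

T_B ≈ 461.6 K

For a van der Waals gas the second virial coefficient B₂ = b − a/(RT) vanishes at T_B = a/(Rb).
T_B = 1.473/(0.08206×0.03889) = 1.473/0.0031913 = 461.6 K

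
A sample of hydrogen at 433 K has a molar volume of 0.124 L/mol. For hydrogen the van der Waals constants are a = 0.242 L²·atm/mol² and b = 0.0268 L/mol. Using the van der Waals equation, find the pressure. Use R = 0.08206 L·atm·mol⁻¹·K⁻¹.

P ≈ 349.8 atm

P = RT/(V_m − b) − a/V_m²
RT/(V_m − b) = (0.08206)(433)/(0.124 − 0.0268) = 35.532/0.097200 = 365.56 atm
a/V_m² = 0.242/(0.124)² = 15.739 atm
P = 365.56 − 15.739 = 349.8 atm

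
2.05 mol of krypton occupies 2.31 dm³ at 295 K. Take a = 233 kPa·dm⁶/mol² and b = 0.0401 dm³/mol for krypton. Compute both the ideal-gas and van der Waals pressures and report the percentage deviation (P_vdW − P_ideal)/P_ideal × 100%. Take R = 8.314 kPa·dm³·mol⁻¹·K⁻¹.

Ideal: P_ideal = nRT/V = (2.05)(8.314)(295)/2.31 = 2176.58 kPa
vdW: P = nRT/(V − nb) − a n²/V² = 5027.89/2.22780 − 979.183/5.33610 = 2256.89 − 183.502 = 2073.39 kPa
% deviation = (2073.39 − 2176.58)/2176.58 × 100% = -4.74%

-4.74 %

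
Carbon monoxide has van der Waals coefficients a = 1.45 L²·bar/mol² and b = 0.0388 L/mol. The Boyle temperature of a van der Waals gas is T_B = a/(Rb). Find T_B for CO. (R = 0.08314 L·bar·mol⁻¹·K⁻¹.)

For a van der Waals gas the second virial coefficient B₂ = b − a/(RT) vanishes at T_B = a/(Rb).
T_B = 1.45/(0.08314×0.0388) = 1.45/0.0032258 = 449.5 K

T_B ≈ 449.5 K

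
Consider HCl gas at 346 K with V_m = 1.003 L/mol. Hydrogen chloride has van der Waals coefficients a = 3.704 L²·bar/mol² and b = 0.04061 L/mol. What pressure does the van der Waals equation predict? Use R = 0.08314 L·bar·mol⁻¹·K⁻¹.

P ≈ 26.21 bar

P = RT/(V_m − b) − a/V_m²
RT/(V_m − b) = (0.08314)(346)/(1.003 − 0.04061) = 28.766/0.96239 = 29.890 bar
a/V_m² = 3.704/(1.003)² = 3.6819 bar
P = 29.890 − 3.6819 = 26.21 bar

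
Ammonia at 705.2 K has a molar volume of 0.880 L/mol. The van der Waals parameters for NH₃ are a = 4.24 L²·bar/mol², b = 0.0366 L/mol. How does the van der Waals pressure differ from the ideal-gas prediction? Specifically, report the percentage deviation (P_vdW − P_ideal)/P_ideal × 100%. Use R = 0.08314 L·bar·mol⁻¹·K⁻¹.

Ideal: P_ideal = RT/V_m = (0.08314)(705.2)/0.880 = 66.6254 bar
vdW: P = RT/(V_m − b) − a/V_m² = 58.6303/0.843400 − 4.24/0.774400 = 69.5166 − 5.47521 = 64.0414 bar
% deviation = (64.0414 − 66.6254)/66.6254 × 100% = -3.88%

-3.88 %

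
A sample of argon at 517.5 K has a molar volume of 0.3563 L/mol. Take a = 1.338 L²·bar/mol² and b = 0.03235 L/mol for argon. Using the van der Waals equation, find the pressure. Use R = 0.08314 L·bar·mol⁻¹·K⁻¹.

P = RT/(V_m − b) − a/V_m²
RT/(V_m − b) = (0.08314)(517.5)/(0.3563 − 0.03235) = 43.025/0.32395 = 132.81 bar
a/V_m² = 1.338/(0.3563)² = 10.540 bar
P = 132.81 − 10.540 = 122.3 bar

P ≈ 122.3 bar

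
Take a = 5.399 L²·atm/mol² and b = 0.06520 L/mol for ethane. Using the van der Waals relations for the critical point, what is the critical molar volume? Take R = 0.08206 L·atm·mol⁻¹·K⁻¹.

For a van der Waals gas, V_m,c = 3b.
V_m,c = 3×0.06520 = 0.1956 L/mol

V_m,c ≈ 0.1956 L/mol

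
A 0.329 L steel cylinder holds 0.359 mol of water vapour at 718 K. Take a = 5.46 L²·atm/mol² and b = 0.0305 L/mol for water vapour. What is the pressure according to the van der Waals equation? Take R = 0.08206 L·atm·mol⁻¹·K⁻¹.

P ≈ 60.00 atm

P = nRT/(V − nb) − a n²/V²
nRT/(V − nb) = (0.359)(0.08206)(718)/(0.329 − 0.359×0.0305) = 21.152/0.31805 = 66.505 atm
a n²/V² = (5.46)(0.359)²/(0.329)² = 6.5011 atm
P = 66.505 − 6.5011 = 60.00 atm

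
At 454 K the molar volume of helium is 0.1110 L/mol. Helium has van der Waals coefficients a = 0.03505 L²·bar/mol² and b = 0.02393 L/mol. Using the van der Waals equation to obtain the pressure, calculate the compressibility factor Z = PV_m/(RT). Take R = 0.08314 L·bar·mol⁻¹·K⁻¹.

Z ≈ 1.266

P = RT/(V_m − b) − a/V_m² = (0.08314)(454)/(0.1110 − 0.02393) − 0.03505/(0.1110)²
  = 37.746/0.087070 − 2.8447 = 433.51 − 2.8447 = 430.67 bar
Z = PV_m/(RT) = (430.67)(0.1110)/((0.08314)(454)) = 47.804/37.746 = 1.266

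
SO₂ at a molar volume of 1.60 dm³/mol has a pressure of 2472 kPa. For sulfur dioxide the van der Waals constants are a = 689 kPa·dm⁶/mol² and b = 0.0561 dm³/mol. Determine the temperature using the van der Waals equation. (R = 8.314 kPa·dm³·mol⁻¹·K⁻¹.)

T = (P + a/V_m²)(V_m − b)/R
P + a/V_m² = 2472 + 689/(1.60)² = 2741.1 kPa
V_m − b = 1.60 − 0.0561 = 1.5439 dm³/mol
T = (2741.1)(1.5439)/8.314 = 509.0 K

T ≈ 509.0 K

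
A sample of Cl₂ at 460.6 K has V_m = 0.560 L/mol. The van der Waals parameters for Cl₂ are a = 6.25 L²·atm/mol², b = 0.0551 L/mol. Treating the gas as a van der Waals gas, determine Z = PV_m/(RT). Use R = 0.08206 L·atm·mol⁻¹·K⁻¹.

Z ≈ 0.8138

P = RT/(V_m − b) − a/V_m² = (0.08206)(460.6)/(0.560 − 0.0551) − 6.25/(0.560)²
  = 37.797/0.50490 − 19.930 = 74.860 − 19.930 = 54.930 atm
Z = PV_m/(RT) = (54.930)(0.560)/((0.08206)(460.6)) = 30.761/37.797 = 0.8138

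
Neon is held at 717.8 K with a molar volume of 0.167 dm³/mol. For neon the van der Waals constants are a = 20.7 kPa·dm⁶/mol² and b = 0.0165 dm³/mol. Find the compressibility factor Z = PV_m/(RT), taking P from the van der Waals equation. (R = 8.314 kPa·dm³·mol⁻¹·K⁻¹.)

Z ≈ 1.089

P = RT/(V_m − b) − a/V_m² = (8.314)(717.8)/(0.167 − 0.0165) − 20.7/(0.167)²
  = 5967.8/0.15050 − 742.23 = 39653 − 742.23 = 38911 kPa
Z = PV_m/(RT) = (38911)(0.167)/((8.314)(717.8)) = 6498.1/5967.8 = 1.089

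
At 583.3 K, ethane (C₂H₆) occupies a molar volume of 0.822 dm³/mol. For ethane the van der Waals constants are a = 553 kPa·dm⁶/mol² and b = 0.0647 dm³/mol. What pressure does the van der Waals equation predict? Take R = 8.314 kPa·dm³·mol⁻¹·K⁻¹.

P ≈ 5585 kPa

P = RT/(V_m − b) − a/V_m²
RT/(V_m − b) = (8.314)(583.3)/(0.822 − 0.0647) = 4849.6/0.75730 = 6403.8 kPa
a/V_m² = 553/(0.822)² = 818.43 kPa
P = 6403.8 − 818.43 = 5585 kPa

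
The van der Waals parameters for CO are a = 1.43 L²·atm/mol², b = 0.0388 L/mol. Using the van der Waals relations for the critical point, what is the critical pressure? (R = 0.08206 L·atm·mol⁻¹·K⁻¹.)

P_c ≈ 35.18 atm

For a van der Waals gas, P_c = a/(27b²).
P_c = 1.43/(27×(0.0388)²) = 1.43/0.040647 = 35.18 atm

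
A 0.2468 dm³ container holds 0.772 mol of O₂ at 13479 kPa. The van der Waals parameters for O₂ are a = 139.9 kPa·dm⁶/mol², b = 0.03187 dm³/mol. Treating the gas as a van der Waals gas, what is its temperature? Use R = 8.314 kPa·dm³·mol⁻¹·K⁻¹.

T ≈ 514.0 K

T = (P + a n²/V²)(V − nb)/(nR)
P + a n²/V² = 13479 + (139.9)(0.772)²/(0.2468)² = 14848 kPa
V − nb = 0.2468 − (0.772)(0.03187) = 0.22220 dm³
T = (14848)(0.22220)/((0.772)(8.314)) = 514.0 K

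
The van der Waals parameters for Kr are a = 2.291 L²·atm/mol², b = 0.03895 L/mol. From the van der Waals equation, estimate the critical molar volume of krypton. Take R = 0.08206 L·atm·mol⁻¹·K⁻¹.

V_m,c ≈ 0.1169 L/mol

For a van der Waals gas, V_m,c = 3b.
V_m,c = 3×0.03895 = 0.1169 L/mol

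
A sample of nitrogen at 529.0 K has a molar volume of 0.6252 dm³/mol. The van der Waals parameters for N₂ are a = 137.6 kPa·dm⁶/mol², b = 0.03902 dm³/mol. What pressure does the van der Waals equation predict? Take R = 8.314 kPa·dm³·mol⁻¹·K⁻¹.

P = RT/(V_m − b) − a/V_m²
RT/(V_m − b) = (8.314)(529.0)/(0.6252 − 0.03902) = 4398.1/0.58618 = 7503.0 kPa
a/V_m² = 137.6/(0.6252)² = 352.03 kPa
P = 7503.0 − 352.03 = 7151 kPa

P ≈ 7151 kPa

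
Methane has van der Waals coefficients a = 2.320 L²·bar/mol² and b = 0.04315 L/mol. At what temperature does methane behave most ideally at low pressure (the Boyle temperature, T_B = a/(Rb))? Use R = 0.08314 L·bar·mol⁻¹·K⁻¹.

For a van der Waals gas the second virial coefficient B₂ = b − a/(RT) vanishes at T_B = a/(Rb).
T_B = 2.320/(0.08314×0.04315) = 2.320/0.0035875 = 646.7 K

T_B ≈ 646.7 K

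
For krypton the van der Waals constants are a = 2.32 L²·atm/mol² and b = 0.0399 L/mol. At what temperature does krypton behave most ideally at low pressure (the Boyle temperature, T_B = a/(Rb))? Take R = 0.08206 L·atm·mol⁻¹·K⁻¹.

For a van der Waals gas the second virial coefficient B₂ = b − a/(RT) vanishes at T_B = a/(Rb).
T_B = 2.32/(0.08206×0.0399) = 2.32/0.0032742 = 708.6 K

T_B ≈ 708.6 K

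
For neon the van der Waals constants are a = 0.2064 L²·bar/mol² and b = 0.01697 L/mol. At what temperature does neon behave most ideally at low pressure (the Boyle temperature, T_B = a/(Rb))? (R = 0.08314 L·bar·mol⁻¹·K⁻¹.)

T_B ≈ 146.3 K

For a van der Waals gas the second virial coefficient B₂ = b − a/(RT) vanishes at T_B = a/(Rb).
T_B = 0.2064/(0.08314×0.01697) = 0.2064/0.0014109 = 146.3 K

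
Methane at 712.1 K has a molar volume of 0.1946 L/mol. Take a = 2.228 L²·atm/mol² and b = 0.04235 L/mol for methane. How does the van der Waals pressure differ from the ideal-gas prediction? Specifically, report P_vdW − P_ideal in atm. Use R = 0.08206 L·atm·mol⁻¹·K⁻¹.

ΔP ≈ 24.69 atm

Ideal: P_ideal = RT/V_m = (0.08206)(712.1)/0.1946 = 300.282 atm
vdW: P = RT/(V_m − b) − a/V_m² = 58.4349/0.152250 − 2.228/0.0378692 = 383.809 − 58.8341 = 324.975 atm
ΔP = 324.975 − 300.282 = 24.69 atm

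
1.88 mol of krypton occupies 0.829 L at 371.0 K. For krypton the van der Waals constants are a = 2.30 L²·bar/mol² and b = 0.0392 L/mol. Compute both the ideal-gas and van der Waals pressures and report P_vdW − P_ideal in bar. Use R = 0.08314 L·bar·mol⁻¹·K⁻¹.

ΔP ≈ -5.004 bar

Ideal: P_ideal = nRT/V = (1.88)(0.08314)(371.0)/0.829 = 69.9499 bar
vdW: P = nRT/(V − nb) − a n²/V² = 57.9885/0.755304 − 8.12912/0.687241 = 76.7750 − 11.8286 = 64.9464 bar
ΔP = 64.9464 − 69.9499 = -5.004 bar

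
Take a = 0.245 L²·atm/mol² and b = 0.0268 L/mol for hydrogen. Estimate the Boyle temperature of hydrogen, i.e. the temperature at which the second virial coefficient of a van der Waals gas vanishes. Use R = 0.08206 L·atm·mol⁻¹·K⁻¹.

For a van der Waals gas the second virial coefficient B₂ = b − a/(RT) vanishes at T_B = a/(Rb).
T_B = 0.245/(0.08206×0.0268) = 0.245/0.0021992 = 111.4 K

T_B ≈ 111.4 K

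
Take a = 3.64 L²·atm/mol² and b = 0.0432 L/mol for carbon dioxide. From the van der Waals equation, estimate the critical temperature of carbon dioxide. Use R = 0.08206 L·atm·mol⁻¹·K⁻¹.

For a van der Waals gas, T_c = 8a/(27Rb).
T_c = 8×3.64/(27×0.08206×0.0432) = 29.120/0.095715 = 304.2 K

T_c ≈ 304.2 K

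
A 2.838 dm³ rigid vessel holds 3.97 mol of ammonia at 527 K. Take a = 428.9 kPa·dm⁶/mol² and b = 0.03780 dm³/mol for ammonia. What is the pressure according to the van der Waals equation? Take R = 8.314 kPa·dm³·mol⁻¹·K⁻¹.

P ≈ 5632 kPa

P = nRT/(V − nb) − a n²/V²
nRT/(V − nb) = (3.97)(8.314)(527)/(2.838 − 3.97×0.03780) = 17394/2.6879 = 6471.2 kPa
a n²/V² = (428.9)(3.97)²/(2.838)² = 839.29 kPa
P = 6471.2 − 839.29 = 5632 kPa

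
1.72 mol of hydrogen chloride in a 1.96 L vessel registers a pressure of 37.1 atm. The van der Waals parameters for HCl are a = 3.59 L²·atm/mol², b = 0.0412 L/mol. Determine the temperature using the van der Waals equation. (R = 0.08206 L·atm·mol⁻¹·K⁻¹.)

T = (P + a n²/V²)(V − nb)/(nR)
P + a n²/V² = 37.1 + (3.59)(1.72)²/(1.96)² = 39.865 atm
V − nb = 1.96 − (1.72)(0.0412) = 1.8891 L
T = (39.865)(1.8891)/((1.72)(0.08206)) = 533.6 K

T ≈ 533.6 K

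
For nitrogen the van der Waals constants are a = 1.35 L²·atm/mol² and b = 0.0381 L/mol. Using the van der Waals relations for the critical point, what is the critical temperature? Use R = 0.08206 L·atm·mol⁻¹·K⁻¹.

For a van der Waals gas, T_c = 8a/(27Rb).
T_c = 8×1.35/(27×0.08206×0.0381) = 10.800/0.084415 = 127.9 K

T_c ≈ 127.9 K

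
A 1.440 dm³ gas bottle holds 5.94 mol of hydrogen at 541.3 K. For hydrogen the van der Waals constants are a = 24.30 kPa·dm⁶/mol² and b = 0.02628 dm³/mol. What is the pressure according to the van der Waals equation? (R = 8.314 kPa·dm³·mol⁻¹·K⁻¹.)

P ≈ 20408 kPa

P = nRT/(V − nb) − a n²/V²
nRT/(V − nb) = (5.94)(8.314)(541.3)/(1.440 − 5.94×0.02628) = 26732/1.2839 = 20821 kPa
a n²/V² = (24.30)(5.94)²/(1.440)² = 413.48 kPa
P = 20821 − 413.48 = 20408 kPa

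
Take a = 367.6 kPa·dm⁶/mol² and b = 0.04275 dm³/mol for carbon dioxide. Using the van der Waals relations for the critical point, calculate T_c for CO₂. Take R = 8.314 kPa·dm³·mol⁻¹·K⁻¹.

T_c ≈ 306.4 K

For a van der Waals gas, T_c = 8a/(27Rb).
T_c = 8×367.6/(27×8.314×0.04275) = 2940.8/9.5964 = 306.4 K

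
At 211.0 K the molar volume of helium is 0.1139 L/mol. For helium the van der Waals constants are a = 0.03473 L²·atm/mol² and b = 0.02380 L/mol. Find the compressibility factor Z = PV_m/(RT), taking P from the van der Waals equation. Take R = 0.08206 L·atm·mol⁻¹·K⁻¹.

P = RT/(V_m − b) − a/V_m² = (0.08206)(211.0)/(0.1139 − 0.02380) − 0.03473/(0.1139)²
  = 17.315/0.090100 − 2.6771 = 192.18 − 2.6771 = 189.50 atm
Z = PV_m/(RT) = (189.50)(0.1139)/((0.08206)(211.0)) = 21.584/17.315 = 1.247

Z ≈ 1.247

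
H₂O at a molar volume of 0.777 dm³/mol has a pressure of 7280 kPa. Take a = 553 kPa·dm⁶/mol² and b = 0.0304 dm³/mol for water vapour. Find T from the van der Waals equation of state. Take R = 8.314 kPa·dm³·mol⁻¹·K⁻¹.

T ≈ 736.0 K

T = (P + a/V_m²)(V_m − b)/R
P + a/V_m² = 7280 + 553/(0.777)² = 8196.0 kPa
V_m − b = 0.777 − 0.0304 = 0.74660 dm³/mol
T = (8196.0)(0.74660)/8.314 = 736.0 K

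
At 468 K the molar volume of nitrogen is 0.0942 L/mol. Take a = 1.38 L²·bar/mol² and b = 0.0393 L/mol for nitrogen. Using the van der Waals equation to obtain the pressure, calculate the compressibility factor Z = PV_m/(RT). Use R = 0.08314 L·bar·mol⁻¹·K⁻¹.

P = RT/(V_m − b) − a/V_m² = (0.08314)(468)/(0.0942 − 0.0393) − 1.38/(0.0942)²
  = 38.910/0.054900 − 155.52 = 708.74 − 155.52 = 553.22 bar
Z = PV_m/(RT) = (553.22)(0.0942)/((0.08314)(468)) = 52.113/38.910 = 1.339

Z ≈ 1.339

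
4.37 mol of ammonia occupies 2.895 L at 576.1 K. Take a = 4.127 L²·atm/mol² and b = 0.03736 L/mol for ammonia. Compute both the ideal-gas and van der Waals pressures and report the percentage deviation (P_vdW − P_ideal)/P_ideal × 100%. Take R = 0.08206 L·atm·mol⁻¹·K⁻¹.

-7.20 %

Ideal: P_ideal = nRT/V = (4.37)(0.08206)(576.1)/2.895 = 71.3612 atm
vdW: P = nRT/(V − nb) − a n²/V² = 206.591/2.73174 − 78.8129/8.38103 = 75.6262 − 9.40372 = 66.2225 atm
% deviation = (66.2225 − 71.3612)/71.3612 × 100% = -7.20%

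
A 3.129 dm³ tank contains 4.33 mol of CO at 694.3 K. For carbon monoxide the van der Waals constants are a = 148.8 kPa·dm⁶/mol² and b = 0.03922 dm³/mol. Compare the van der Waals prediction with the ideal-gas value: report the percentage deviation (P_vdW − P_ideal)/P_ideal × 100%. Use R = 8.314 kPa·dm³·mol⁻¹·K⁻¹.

2.17 %

Ideal: P_ideal = nRT/V = (4.33)(8.314)(694.3)/3.129 = 7988.03 kPa
vdW: P = nRT/(V − nb) − a n²/V² = 24994.5/2.95918 − 2789.84/9.79064 = 8446.43 − 284.950 = 8161.48 kPa
% deviation = (8161.48 − 7988.03)/7988.03 × 100% = 2.17%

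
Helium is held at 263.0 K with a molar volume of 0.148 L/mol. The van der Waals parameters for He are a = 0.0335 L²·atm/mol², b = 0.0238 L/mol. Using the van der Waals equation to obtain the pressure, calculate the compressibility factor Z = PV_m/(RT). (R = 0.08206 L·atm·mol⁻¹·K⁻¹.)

Z ≈ 1.181

P = RT/(V_m − b) − a/V_m² = (0.08206)(263.0)/(0.148 − 0.0238) − 0.0335/(0.148)²
  = 21.582/0.12420 − 1.5294 = 173.77 − 1.5294 = 172.24 atm
Z = PV_m/(RT) = (172.24)(0.148)/((0.08206)(263.0)) = 25.492/21.582 = 1.181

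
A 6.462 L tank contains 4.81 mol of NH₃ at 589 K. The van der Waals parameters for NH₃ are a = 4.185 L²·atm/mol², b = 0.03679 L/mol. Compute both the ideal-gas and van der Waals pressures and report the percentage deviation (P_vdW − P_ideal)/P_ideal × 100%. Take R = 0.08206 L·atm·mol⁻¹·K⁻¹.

Ideal: P_ideal = nRT/V = (4.81)(0.08206)(589)/6.462 = 35.9770 atm
vdW: P = nRT/(V − nb) − a n²/V² = 232.483/6.28504 − 96.8246/41.7574 = 36.9899 − 2.31874 = 34.6712 atm
% deviation = (34.6712 − 35.9770)/35.9770 × 100% = -3.63%

-3.63 %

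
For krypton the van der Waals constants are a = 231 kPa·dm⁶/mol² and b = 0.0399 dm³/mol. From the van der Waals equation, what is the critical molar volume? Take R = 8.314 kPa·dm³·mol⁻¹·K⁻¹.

V_m,c ≈ 0.1197 dm³/mol

For a van der Waals gas, V_m,c = 3b.
V_m,c = 3×0.0399 = 0.1197 dm³/mol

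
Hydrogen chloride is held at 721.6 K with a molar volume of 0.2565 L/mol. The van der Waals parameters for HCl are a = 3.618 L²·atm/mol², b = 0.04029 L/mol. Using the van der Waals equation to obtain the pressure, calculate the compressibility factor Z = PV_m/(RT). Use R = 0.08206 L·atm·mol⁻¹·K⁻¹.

Z ≈ 0.9481

P = RT/(V_m − b) − a/V_m² = (0.08206)(721.6)/(0.2565 − 0.04029) − 3.618/(0.2565)²
  = 59.214/0.21621 − 54.991 = 273.87 − 54.991 = 218.88 atm
Z = PV_m/(RT) = (218.88)(0.2565)/((0.08206)(721.6)) = 56.143/59.214 = 0.9481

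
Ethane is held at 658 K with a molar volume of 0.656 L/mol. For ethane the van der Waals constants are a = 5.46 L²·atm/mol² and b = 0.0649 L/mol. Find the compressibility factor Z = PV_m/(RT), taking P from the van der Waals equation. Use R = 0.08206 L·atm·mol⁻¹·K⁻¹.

Z ≈ 0.9556

P = RT/(V_m − b) − a/V_m² = (0.08206)(658)/(0.656 − 0.0649) − 5.46/(0.656)²
  = 53.995/0.59110 − 12.688 = 91.347 − 12.688 = 78.659 atm
Z = PV_m/(RT) = (78.659)(0.656)/((0.08206)(658)) = 51.600/53.995 = 0.9556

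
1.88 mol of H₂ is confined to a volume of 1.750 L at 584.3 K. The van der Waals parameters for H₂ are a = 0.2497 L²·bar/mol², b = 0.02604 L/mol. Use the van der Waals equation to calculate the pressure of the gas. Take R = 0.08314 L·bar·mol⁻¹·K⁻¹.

P ≈ 53.40 bar

P = nRT/(V − nb) − a n²/V²
nRT/(V − nb) = (1.88)(0.08314)(584.3)/(1.750 − 1.88×0.02604) = 91.328/1.7010 = 53.691 bar
a n²/V² = (0.2497)(1.88)²/(1.750)² = 0.28818 bar
P = 53.691 − 0.28818 = 53.40 bar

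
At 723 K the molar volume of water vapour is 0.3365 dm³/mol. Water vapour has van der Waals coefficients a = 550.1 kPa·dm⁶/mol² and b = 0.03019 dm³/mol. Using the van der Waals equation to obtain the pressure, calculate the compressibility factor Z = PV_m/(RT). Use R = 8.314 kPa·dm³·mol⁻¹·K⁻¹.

Z ≈ 0.8266

P = RT/(V_m − b) − a/V_m² = (8.314)(723)/(0.3365 − 0.03019) − 550.1/(0.3365)²
  = 6011.0/0.30631 − 4858.2 = 19624 − 4858.2 = 14766 kPa
Z = PV_m/(RT) = (14766)(0.3365)/((8.314)(723)) = 4968.8/6011.0 = 0.8266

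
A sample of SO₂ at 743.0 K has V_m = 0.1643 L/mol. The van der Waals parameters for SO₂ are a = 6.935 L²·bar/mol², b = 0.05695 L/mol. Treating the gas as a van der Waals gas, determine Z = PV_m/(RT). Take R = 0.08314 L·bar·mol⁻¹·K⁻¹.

P = RT/(V_m − b) − a/V_m² = (0.08314)(743.0)/(0.1643 − 0.05695) − 6.935/(0.1643)²
  = 61.773/0.10735 − 256.90 = 575.44 − 256.90 = 318.54 bar
Z = PV_m/(RT) = (318.54)(0.1643)/((0.08314)(743.0)) = 52.336/61.773 = 0.8472

Z ≈ 0.8472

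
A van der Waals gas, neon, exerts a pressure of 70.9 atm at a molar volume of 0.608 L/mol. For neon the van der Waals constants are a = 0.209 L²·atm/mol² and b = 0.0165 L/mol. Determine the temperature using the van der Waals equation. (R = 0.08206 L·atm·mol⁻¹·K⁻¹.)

T = (P + a/V_m²)(V_m − b)/R
P + a/V_m² = 70.9 + 0.209/(0.608)² = 71.465 atm
V_m − b = 0.608 − 0.0165 = 0.59150 L/mol
T = (71.465)(0.59150)/0.08206 = 515.1 K

T ≈ 515.1 K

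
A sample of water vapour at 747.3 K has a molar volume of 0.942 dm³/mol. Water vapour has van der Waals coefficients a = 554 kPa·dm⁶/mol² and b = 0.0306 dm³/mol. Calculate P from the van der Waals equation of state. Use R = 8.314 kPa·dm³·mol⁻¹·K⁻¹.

P ≈ 6193 kPa

P = RT/(V_m − b) − a/V_m²
RT/(V_m − b) = (8.314)(747.3)/(0.942 − 0.0306) = 6213.1/0.91140 = 6817.1 kPa
a/V_m² = 554/(0.942)² = 624.32 kPa
P = 6817.1 − 624.32 = 6193 kPa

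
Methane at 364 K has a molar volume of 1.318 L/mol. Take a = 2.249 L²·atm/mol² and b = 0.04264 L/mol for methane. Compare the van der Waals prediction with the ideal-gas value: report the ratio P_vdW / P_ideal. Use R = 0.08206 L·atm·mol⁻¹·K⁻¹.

Ideal: P_ideal = RT/V_m = (0.08206)(364)/1.318 = 22.6630 atm
vdW: P = RT/(V_m − b) − a/V_m² = 29.8698/1.27536 − 2.249/1.73712 = 23.4207 − 1.29467 = 22.1260 atm
Ratio = 22.1260/22.6630 = 0.9763

P_vdW / P_ideal ≈ 0.9763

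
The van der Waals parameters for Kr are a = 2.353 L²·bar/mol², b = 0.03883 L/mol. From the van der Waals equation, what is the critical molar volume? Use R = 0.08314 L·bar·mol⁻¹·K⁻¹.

For a van der Waals gas, V_m,c = 3b.
V_m,c = 3×0.03883 = 0.1165 L/mol

V_m,c ≈ 0.1165 L/mol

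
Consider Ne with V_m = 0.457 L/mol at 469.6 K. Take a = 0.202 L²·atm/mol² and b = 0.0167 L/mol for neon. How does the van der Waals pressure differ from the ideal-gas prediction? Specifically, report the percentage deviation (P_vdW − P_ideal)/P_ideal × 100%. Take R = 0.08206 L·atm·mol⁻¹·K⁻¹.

2.65 %

Ideal: P_ideal = RT/V_m = (0.08206)(469.6)/0.457 = 84.3225 atm
vdW: P = RT/(V_m − b) − a/V_m² = 38.5354/0.440300 − 0.202/0.208849 = 87.5208 − 0.967206 = 86.5536 atm
% deviation = (86.5536 − 84.3225)/84.3225 × 100% = 2.65%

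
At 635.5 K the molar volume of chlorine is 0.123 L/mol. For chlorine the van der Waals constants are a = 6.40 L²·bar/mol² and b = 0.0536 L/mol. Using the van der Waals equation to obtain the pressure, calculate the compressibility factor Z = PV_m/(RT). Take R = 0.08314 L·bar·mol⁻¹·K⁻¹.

P = RT/(V_m − b) − a/V_m² = (0.08314)(635.5)/(0.123 − 0.0536) − 6.40/(0.123)²
  = 52.835/0.069400 − 423.03 = 761.31 − 423.03 = 338.28 bar
Z = PV_m/(RT) = (338.28)(0.123)/((0.08314)(635.5)) = 41.608/52.835 = 0.7875

Z ≈ 0.7875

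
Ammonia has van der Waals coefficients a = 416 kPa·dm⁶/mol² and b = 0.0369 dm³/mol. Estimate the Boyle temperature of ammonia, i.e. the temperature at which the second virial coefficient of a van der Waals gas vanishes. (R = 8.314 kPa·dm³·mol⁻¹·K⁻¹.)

For a van der Waals gas the second virial coefficient B₂ = b − a/(RT) vanishes at T_B = a/(Rb).
T_B = 416/(8.314×0.0369) = 416/0.30679 = 1356 K

T_B ≈ 1356 K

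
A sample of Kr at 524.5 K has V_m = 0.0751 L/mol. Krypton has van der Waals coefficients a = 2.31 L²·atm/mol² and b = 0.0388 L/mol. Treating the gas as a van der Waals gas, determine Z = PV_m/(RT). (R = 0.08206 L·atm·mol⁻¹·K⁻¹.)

P = RT/(V_m − b) − a/V_m² = (0.08206)(524.5)/(0.0751 − 0.0388) − 2.31/(0.0751)²
  = 43.040/0.036300 − 409.57 = 1185.7 − 409.57 = 776.1 atm
Z = PV_m/(RT) = (776.1)(0.0751)/((0.08206)(524.5)) = 58.285/43.040 = 1.354

Z ≈ 1.354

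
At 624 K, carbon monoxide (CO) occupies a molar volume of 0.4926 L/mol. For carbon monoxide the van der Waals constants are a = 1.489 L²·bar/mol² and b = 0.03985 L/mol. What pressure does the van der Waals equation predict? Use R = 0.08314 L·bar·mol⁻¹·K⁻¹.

P ≈ 108.5 bar

P = RT/(V_m − b) − a/V_m²
RT/(V_m − b) = (0.08314)(624)/(0.4926 − 0.03985) = 51.879/0.45275 = 114.59 bar
a/V_m² = 1.489/(0.4926)² = 6.1363 bar
P = 114.59 − 6.1363 = 108.5 bar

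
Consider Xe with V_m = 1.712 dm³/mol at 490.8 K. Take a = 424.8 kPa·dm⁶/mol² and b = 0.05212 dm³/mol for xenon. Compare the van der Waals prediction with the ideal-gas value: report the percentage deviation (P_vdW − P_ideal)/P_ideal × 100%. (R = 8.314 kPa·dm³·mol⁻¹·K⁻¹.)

-2.94 %

Ideal: P_ideal = RT/V_m = (8.314)(490.8)/1.712 = 2383.48 kPa
vdW: P = RT/(V_m − b) − a/V_m² = 4080.51/1.65988 − 424.8/2.93094 = 2458.32 − 144.936 = 2313.38 kPa
% deviation = (2313.38 − 2383.48)/2383.48 × 100% = -2.94%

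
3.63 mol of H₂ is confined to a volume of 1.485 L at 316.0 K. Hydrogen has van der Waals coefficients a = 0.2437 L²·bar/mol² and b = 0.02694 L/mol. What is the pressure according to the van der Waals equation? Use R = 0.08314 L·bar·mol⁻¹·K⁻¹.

P ≈ 67.29 bar

P = nRT/(V − nb) − a n²/V²
nRT/(V − nb) = (3.63)(0.08314)(316.0)/(1.485 − 3.63×0.02694) = 95.368/1.3872 = 68.749 bar
a n²/V² = (0.2437)(3.63)²/(1.485)² = 1.4562 bar
P = 68.749 − 1.4562 = 67.29 bar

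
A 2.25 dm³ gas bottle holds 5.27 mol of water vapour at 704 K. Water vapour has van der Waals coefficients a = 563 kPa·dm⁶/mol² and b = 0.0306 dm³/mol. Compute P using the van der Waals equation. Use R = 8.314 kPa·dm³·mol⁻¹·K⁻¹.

P ≈ 11679 kPa

P = nRT/(V − nb) − a n²/V²
nRT/(V − nb) = (5.27)(8.314)(704)/(2.25 − 5.27×0.0306) = 30846/2.0887 = 14768 kPa
a n²/V² = (563)(5.27)²/(2.25)² = 3088.6 kPa
P = 14768 − 3088.6 = 11679 kPa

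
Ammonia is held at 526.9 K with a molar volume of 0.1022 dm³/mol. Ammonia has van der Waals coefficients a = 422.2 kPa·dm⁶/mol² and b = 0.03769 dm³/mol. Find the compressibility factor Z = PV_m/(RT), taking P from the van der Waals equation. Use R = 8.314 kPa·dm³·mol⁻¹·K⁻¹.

P = RT/(V_m − b) − a/V_m² = (8.314)(526.9)/(0.1022 − 0.03769) − 422.2/(0.1022)²
  = 4380.6/0.064510 − 40422 = 67906 − 40422 = 27484 kPa
Z = PV_m/(RT) = (27484)(0.1022)/((8.314)(526.9)) = 2808.9/4380.6 = 0.6412

Z ≈ 0.6412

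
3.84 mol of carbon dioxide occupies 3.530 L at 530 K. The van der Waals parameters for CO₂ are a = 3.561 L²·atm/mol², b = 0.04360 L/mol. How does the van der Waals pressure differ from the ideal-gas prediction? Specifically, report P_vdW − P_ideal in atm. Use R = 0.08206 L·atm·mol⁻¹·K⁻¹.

Ideal: P_ideal = nRT/V = (3.84)(0.08206)(530)/3.530 = 47.3112 atm
vdW: P = nRT/(V − nb) − a n²/V² = 167.009/3.36258 − 52.5091/12.4609 = 49.6669 − 4.21391 = 45.4530 atm
ΔP = 45.4530 − 47.3112 = -1.858 atm

ΔP ≈ -1.858 atm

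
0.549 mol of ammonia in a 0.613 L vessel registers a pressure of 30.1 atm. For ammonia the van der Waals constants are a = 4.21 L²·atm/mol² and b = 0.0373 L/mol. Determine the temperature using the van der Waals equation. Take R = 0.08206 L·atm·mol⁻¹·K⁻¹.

T = (P + a n²/V²)(V − nb)/(nR)
P + a n²/V² = 30.1 + (4.21)(0.549)²/(0.613)² = 33.477 atm
V − nb = 0.613 − (0.549)(0.0373) = 0.59252 L
T = (33.477)(0.59252)/((0.549)(0.08206)) = 440.3 K

T ≈ 440.3 K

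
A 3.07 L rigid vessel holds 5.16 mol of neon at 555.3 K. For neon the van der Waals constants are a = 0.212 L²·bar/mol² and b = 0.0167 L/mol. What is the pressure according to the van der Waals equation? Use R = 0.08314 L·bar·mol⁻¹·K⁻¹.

P = nRT/(V − nb) − a n²/V²
nRT/(V − nb) = (5.16)(0.08314)(555.3)/(3.07 − 5.16×0.0167) = 238.23/2.9838 = 79.841 bar
a n²/V² = (0.212)(5.16)²/(3.07)² = 0.59891 bar
P = 79.841 − 0.59891 = 79.24 bar

P ≈ 79.24 bar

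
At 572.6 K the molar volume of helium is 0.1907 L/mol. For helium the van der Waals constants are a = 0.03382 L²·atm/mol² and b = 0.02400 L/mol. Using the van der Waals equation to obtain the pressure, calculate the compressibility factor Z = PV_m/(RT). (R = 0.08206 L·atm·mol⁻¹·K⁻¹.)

P = RT/(V_m − b) − a/V_m² = (0.08206)(572.6)/(0.1907 − 0.02400) − 0.03382/(0.1907)²
  = 46.988/0.16670 − 0.92998 = 281.87 − 0.92998 = 280.94 atm
Z = PV_m/(RT) = (280.94)(0.1907)/((0.08206)(572.6)) = 53.575/46.988 = 1.140

Z ≈ 1.140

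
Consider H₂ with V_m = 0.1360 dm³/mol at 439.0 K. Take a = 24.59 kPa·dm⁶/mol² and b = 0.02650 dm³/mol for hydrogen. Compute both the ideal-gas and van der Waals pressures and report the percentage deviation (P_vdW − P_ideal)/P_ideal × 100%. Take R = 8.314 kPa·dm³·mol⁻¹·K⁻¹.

Ideal: P_ideal = RT/V_m = (8.314)(439.0)/0.1360 = 26837.1 kPa
vdW: P = RT/(V_m − b) − a/V_m² = 3649.85/0.109500 − 24.59/0.0184960 = 33332.0 − 1329.48 = 32002.5 kPa
% deviation = (32002.5 − 26837.1)/26837.1 × 100% = 19.25%

19.25 %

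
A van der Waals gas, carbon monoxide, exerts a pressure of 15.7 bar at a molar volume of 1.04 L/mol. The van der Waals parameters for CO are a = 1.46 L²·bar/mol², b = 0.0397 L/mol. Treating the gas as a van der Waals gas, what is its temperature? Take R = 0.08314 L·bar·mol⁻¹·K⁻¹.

T ≈ 205.1 K

T = (P + a/V_m²)(V_m − b)/R
P + a/V_m² = 15.7 + 1.46/(1.04)² = 17.050 bar
V_m − b = 1.04 − 0.0397 = 1.0003 L/mol
T = (17.050)(1.0003)/0.08314 = 205.1 K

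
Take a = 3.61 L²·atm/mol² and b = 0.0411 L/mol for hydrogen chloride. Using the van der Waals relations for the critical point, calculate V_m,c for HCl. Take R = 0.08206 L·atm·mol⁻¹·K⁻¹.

For a van der Waals gas, V_m,c = 3b.
V_m,c = 3×0.0411 = 0.1233 L/mol

V_m,c ≈ 0.1233 L/mol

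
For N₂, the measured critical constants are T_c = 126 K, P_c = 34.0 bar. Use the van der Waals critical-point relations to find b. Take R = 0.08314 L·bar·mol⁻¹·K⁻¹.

b ≈ 0.03851 L/mol

From T_c = 8a/(27Rb) and P_c = a/(27b²): b = R T_c/(8 P_c).
b = (0.08314)(126)/(8×34.0) = 10.476/272.00 = 0.03851 L/mol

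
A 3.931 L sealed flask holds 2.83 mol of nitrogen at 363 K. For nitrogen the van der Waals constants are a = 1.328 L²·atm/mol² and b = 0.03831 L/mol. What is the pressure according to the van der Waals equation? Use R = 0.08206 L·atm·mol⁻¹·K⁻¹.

P = nRT/(V − nb) − a n²/V²
nRT/(V − nb) = (2.83)(0.08206)(363)/(3.931 − 2.83×0.03831) = 84.299/3.8226 = 22.053 atm
a n²/V² = (1.328)(2.83)²/(3.931)² = 0.68828 atm
P = 22.053 − 0.68828 = 21.36 atm

P ≈ 21.36 atm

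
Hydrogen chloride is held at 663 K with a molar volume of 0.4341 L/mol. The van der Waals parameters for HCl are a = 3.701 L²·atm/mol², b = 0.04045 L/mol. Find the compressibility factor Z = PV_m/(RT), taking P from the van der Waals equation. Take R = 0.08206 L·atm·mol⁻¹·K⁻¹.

P = RT/(V_m − b) − a/V_m² = (0.08206)(663)/(0.4341 − 0.04045) − 3.701/(0.4341)²
  = 54.406/0.39365 − 19.640 = 138.21 − 19.640 = 118.57 atm
Z = PV_m/(RT) = (118.57)(0.4341)/((0.08206)(663)) = 51.471/54.406 = 0.9461

Z ≈ 0.9461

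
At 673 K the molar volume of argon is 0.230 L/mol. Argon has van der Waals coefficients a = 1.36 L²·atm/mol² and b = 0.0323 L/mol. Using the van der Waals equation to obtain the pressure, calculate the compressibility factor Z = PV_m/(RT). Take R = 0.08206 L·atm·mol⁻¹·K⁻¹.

P = RT/(V_m − b) − a/V_m² = (0.08206)(673)/(0.230 − 0.0323) − 1.36/(0.230)²
  = 55.226/0.19770 − 25.709 = 279.34 − 25.709 = 253.63 atm
Z = PV_m/(RT) = (253.63)(0.230)/((0.08206)(673)) = 58.335/55.226 = 1.056

Z ≈ 1.056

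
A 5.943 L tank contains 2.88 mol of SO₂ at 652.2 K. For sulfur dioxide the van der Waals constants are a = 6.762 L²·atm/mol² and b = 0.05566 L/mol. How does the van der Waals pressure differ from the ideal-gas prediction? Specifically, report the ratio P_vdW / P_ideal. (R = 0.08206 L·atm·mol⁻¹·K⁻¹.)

Ideal: P_ideal = nRT/V = (2.88)(0.08206)(652.2)/5.943 = 25.9358 atm
vdW: P = nRT/(V − nb) − a n²/V² = 154.136/5.78270 − 56.0867/35.3192 = 26.6547 − 1.58799 = 25.0667 atm
Ratio = 25.0667/25.9358 = 0.9665

P_vdW / P_ideal ≈ 0.9665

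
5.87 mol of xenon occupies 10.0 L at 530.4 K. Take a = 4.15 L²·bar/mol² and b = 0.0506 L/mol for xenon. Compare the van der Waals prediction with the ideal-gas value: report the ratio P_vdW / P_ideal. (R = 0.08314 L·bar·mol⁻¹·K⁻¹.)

P_vdW / P_ideal ≈ 0.9754

Ideal: P_ideal = nRT/V = (5.87)(0.08314)(530.4)/10.0 = 25.8852 bar
vdW: P = nRT/(V − nb) − a n²/V² = 258.852/9.70298 − 142.996/100.000 = 26.6776 − 1.42996 = 25.2476 bar
Ratio = 25.2476/25.8852 = 0.9754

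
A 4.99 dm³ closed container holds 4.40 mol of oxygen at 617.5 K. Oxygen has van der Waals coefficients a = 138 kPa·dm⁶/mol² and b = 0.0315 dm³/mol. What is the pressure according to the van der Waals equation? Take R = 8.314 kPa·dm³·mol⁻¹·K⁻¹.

P = nRT/(V − nb) − a n²/V²
nRT/(V − nb) = (4.40)(8.314)(617.5)/(4.99 − 4.40×0.0315) = 22589/4.8514 = 4656.2 kPa
a n²/V² = (138)(4.40)²/(4.99)² = 107.30 kPa
P = 4656.2 − 107.30 = 4549 kPa

P ≈ 4549 kPa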